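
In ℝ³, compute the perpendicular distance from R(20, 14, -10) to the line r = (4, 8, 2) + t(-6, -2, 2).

Direction vector d = (-6, -2, 2).
AP = (16, 6, -12), and AP × d = (-12, 40, 4).
|AP × d|² = 1760 and |d|² = 44, so the distance is √(1760/44) = √40 = 2√10.

2√10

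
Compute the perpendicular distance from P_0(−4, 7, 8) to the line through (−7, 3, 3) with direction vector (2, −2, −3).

Direction vector d = (2, −2, −3).
AP = (3, 4, 5); AP·d = -17, |AP|² = 50, |d|² = 17.
distance² = |AP|² − (AP·d)²/|d|² = 50 − 289/17 = 33, so the distance is √33.

√33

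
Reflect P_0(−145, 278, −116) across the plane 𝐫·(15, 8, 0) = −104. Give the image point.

(-2735/17, 4582/17, -116)

n = (15, 8, 0), |n|² = 289, n·P_0 − (-104) = 153, so t = 153/289 = 9/17.
Foot F = P_0 − (9/17)·n = (−2600/17, 4654/17, −116); the reflection is 2F − P_0 = (−2735/17, 4582/17, −116).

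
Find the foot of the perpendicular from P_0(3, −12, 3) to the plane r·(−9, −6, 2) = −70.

n = (−9, −6, 2), |n|² = 121, and n·P_0 − (-70) = 121.
t = 121/121 = 1, so the foot is P_0 − t·n = (3, −12, 3) − 1·(−9, −6, 2) = (12, −6, 1).

(12, -6, 1)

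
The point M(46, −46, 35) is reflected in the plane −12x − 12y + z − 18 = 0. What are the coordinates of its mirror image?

n = (−12, −12, 1), |n|² = 289, n·M − 18 = 17, so t = 17/289 = 1/17.
Foot F = M − (1/17)·n = (794/17, −770/17, 594/17); the reflection is 2F − M = (806/17, −758/17, 593/17).

(806/17, -758/17, 593/17)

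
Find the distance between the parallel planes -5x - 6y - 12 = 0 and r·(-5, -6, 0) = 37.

Both planes have normal n = (-5, -6, 0), |n| = √61. Any point on the first plane is at distance |37 − 12|/|n| = 25/√61 = 25√61/61 from the second.

25/√61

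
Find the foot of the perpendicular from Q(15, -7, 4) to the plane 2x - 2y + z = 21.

(9, -1, 1)

The perpendicular from Q has direction n = (2, -2, 1): r = (15, -7, 4) + λ(2, -2, 1).
Substitute into the plane: n·(Q + λn) = 21 gives 48 + 9λ = 21, so λ = -3.
Foot = (15, -7, 4) + (-3)·(2, -2, 1) = (9, -1, 1).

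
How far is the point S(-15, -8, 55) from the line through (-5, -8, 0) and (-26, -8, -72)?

25

A direction vector is d = (-21, 0, -72).
AP = (-10, 0, 55); AP·d = -3750, |AP|² = 3125, |d|² = 5625.
distance² = |AP|² − (AP·d)²/|d|² = 3125 − 14062500/5625 = 625, so the distance is 25.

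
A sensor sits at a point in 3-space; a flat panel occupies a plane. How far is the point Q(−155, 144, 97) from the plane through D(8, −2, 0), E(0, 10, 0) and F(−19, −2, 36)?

DE = (−8, 12, 0) and DF = (−27, 0, 36), so a normal is n = DE × DF = (432, 288, 324).
d = |432·(-155) + 288·144 + 324·97 − 2880| / √(186624 + 82944 + 104976) = |3060| / 612 = 5.

5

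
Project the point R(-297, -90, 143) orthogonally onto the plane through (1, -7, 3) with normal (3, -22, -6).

The perpendicular from R has direction n = (3, -22, -6): r = (-297, -90, 143) + μ(3, -22, -6).
Substitute into the plane: n·(R + μn) = 139 gives 231 + 529μ = 139, so μ = -4/23.
Foot = (-297, -90, 143) + (-4/23)·(3, -22, -6) = (-6843/23, -1982/23, 3313/23).

(-6843/23, -1982/23, 3313/23)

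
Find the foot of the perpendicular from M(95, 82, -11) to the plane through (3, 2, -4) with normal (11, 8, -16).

The perpendicular from M has direction n = (11, 8, -16): r = (95, 82, -11) + μ(11, 8, -16).
Substitute into the plane: n·(M + μn) = 113 gives 1877 + 441μ = 113, so μ = -4.
Foot = (95, 82, -11) + (-4)·(11, 8, -16) = (51, 50, 53).

(51, 50, 53)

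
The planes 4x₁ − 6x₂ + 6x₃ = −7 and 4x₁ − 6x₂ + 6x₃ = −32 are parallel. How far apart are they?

With common normal n = (4, −6, 6) (|n| = 2√22), the distance is |(-7) − (-32)|/|n| = 25/(2√22).

25√22/44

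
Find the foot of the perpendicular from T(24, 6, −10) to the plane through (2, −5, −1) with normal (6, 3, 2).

(6, -3, -16)

The perpendicular from T has direction n = (6, 3, 2): r = (24, 6, −10) + λ(6, 3, 2).
Substitute into the plane: n·(T + λn) = -5 gives 142 + 49λ = -5, so λ = -3.
Foot = (24, 6, −10) + (-3)·(6, 3, 2) = (6, −3, −16).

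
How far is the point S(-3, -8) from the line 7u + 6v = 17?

86/√85

The normal to the line is n = (7, 6) with |n| = √85.
|n·S − 17| = |-69 − 17| = 86, so the distance is 86/√85.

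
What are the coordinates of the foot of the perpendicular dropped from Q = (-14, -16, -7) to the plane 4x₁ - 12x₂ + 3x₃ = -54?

The perpendicular from Q has direction n = (4, -12, 3): r = (-14, -16, -7) + μ(4, -12, 3).
Substitute into the plane: n·(Q + μn) = -54 gives 115 + 169μ = -54, so μ = -1.
Foot = (-14, -16, -7) + (-1)·(4, -12, 3) = (-18, -4, -10).

(-18, -4, -10)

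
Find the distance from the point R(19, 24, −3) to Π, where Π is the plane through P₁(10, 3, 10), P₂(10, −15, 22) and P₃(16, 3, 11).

P₁P₂ = (0, −18, 12) and P₁P₃ = (6, 0, 1), so a normal is n = P₁P₂ × P₁P₃ = (−18, 72, 108).
d = |(-18)·19 + 72·24 + 108·(-3) − 1116| / √(324 + 5184 + 11664) = |-54| / (18√53) = 3√53/53.

3/√53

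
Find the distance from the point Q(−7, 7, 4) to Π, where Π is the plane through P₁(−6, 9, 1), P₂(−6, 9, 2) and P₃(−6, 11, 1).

1

P₁P₂ = (0, 0, 1) and P₁P₃ = (0, 2, 0), so a normal is n = P₁P₂ × P₁P₃ = (−2, 0, 0).
d = |(-2)·(-7) − 12| / √(4 + 0 + 0) = |2| / 2 = 1.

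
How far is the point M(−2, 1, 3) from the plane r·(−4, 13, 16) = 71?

2/21

Normal vector n = (−4, 13, 16), and n·(−2, 1, 3) − 71 = −2.
|n| = √(16 + 169 + 256) = 21, so the distance is |-2|/21 = 2/21.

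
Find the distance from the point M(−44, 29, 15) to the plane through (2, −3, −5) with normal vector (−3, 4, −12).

The plane has equation n·(r − (2, −3, −5)) = 0, i.e. n·r = 42.
d = |(-3)·(-44) + 4·29 + (-12)·15 − 42| / √(9 + 16 + 144) = |26| / 13 = 2.

2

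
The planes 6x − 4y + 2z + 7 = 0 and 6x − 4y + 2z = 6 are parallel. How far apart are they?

13/(2√14)

With common normal n = (6, −4, 2) (|n| = 2√14), the distance is |(-7) − 6|/|n| = 13/(2√14).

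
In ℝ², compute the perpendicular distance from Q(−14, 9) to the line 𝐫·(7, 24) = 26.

d = |7·(-14) + 24·9 − 26| / √(49 + 576) = |92|/25 = 92/25.

92/25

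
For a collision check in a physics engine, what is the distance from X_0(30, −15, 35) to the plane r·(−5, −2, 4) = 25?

√5/3

n = (−5, −2, 4); n·P − 25 = -5; |n| = 3√5; distance = 5/(3√5) = √5/3.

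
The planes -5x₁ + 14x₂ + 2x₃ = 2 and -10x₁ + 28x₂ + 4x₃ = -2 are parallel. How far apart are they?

1/5

Divide the second equation by 2 to match normals: -5x₁ + 14x₂ + 2x₃ = -1.
Both planes have normal n = (-5, 14, 2), |n| = 15. Any point on the first plane is at distance |(-1) − 2|/|n| = 3/15 = 1/5 from the second.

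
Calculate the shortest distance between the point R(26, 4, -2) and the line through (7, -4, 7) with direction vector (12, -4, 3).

√337

Direction vector d = (12, -4, 3).
AP = (19, 8, -9); AP·d = 169, |AP|² = 506, |d|² = 169.
distance² = |AP|² − (AP·d)²/|d|² = 506 − 28561/169 = 337, so the distance is √337.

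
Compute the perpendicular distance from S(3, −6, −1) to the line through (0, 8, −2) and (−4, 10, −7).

√161

A direction vector is d = (−4, 2, −5).
AP = (3, −14, 1), and AP × d = (68, 11, −50).
|AP × d|² = 7245 and |d|² = 45, so the distance is √(7245/45) = √161.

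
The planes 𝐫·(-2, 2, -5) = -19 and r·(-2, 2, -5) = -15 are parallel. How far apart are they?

With common normal n = (-2, 2, -5) (|n| = √33), the distance is |(-19) − (-15)|/|n| = 4/√33 = 4√33/33.

4/√33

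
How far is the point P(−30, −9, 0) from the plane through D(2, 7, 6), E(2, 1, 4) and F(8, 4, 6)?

28√41/41

DE = (0, −6, −2) and DF = (6, −3, 0), so a normal is n = DE × DF = (−6, −12, 36).
Then n·(−30, −9, 0) − 120 = 168.
|n| = √(36 + 144 + 1296) = 6√41, so the distance is |168|/(6√41) = 28/√41.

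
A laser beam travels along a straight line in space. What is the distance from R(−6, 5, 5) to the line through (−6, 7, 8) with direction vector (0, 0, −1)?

Direction vector d = (0, 0, −1).
AP = (0, −2, −3), and AP × d = (2, 0, 0).
|AP × d|² = 4 and |d|² = 1, so the distance is √4 = 2.

2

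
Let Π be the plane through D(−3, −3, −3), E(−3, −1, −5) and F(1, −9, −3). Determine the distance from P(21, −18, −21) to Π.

DE = (0, 2, −2) and DF = (4, −6, 0), so a normal is n = DE × DF = (−12, −8, −8).
Then n·(21, −18, −21) − 84 = −24.
|n| = √(144 + 64 + 64) = 4√17, so the distance is |-24|/(4√17) = 6√17/17.

6/√17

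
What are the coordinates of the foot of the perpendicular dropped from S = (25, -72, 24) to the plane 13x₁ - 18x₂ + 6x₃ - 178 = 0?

n = (13, -18, 6), |n|² = 529, and n·S − 178 = 1587.
t = 1587/529 = 3, so the foot is S − t·n = (25, -72, 24) − 3·(13, -18, 6) = (-14, -18, 6).

(-14, -18, 6)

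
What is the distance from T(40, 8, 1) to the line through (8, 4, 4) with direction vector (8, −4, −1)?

Direction vector d = (8, −4, −1).
AP = (32, 4, −3), and AP × d = (−16, 8, −160).
|AP × d|² = 25920 and |d|² = 81, so the distance is √(25920/81) = √320 = 8√5.

8√5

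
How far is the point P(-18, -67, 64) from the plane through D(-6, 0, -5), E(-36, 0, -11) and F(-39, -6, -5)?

23/15

DE = (-30, 0, -6) and DF = (-33, -6, 0), so a normal is n = DE × DF = (-36, 198, 180).
d = |(-36)·(-18) + 198·(-67) + 180·64 − (-684)| / √(1296 + 39204 + 32400) = |-414| / 270 = 23/15.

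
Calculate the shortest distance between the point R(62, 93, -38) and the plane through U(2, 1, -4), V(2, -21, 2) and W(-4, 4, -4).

16/23

UV = (0, -22, 6) and UW = (-6, 3, 0), so a normal is n = UV × UW = (-18, -36, -132).
n = (-18, -36, -132); n·P − 456 = 96; |n| = 138; distance = 96/138 = 16/23.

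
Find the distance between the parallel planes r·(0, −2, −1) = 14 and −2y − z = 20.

Both planes have normal n = (0, −2, −1), |n| = √5. Any point on the first plane is at distance |20 − 14|/|n| = 6/√5 from the second.

6/√5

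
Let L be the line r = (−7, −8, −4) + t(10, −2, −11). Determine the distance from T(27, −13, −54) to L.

Direction vector d = (10, −2, −11).
AP = (34, −5, −50); AP·d = 900, |AP|² = 3681, |d|² = 225.
distance² = |AP|² − (AP·d)²/|d|² = 3681 − 810000/225 = 81, so the distance is 9.

9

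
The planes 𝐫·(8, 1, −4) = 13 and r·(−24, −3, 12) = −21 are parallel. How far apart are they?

Divide the second equation by -3 to match normals: 8x + y − 4z = 7.
With common normal n = (8, 1, −4) (|n| = 9), the distance is |13 − 7|/|n| = 6/9 = 2/3.

2/3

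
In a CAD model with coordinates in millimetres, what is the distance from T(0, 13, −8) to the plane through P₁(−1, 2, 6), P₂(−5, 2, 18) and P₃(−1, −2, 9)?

11/13

P₁P₂ = (−4, 0, 12) and P₁P₃ = (0, −4, 3), so a normal is n = P₁P₂ × P₁P₃ = (48, 12, 16).
d = |48·0 + 12·13 + 16·(-8) − 72| / √(2304 + 144 + 256) = |-44| / 52 = 11/13.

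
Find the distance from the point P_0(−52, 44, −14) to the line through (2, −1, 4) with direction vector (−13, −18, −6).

9√65

Direction vector d = (−13, −18, −6).
AP = (−54, 45, −18), and AP × d = (−594, −90, 1557).
|AP × d|² = 2785185 and |d|² = 529, so the distance is √(2785185/529) = √5265 = 9√65.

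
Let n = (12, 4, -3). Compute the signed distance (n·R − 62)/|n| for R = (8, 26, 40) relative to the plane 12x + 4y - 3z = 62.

n·R − 62 = 18.
|n| = 13, so the signed distance is 18/13.

18/13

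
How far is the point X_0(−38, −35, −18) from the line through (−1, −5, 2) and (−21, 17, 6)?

A direction vector is d = (−20, 22, 4).
AP = (−37, −30, −20); AP·d = 0, |AP|² = 2669, |d|² = 900.
distance² = |AP|² − (AP·d)²/|d|² = 2669 − 0/900 = 2669, so the distance is √2669.

√2669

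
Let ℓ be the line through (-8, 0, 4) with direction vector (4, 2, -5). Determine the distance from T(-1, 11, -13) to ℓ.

3√6

Direction vector d = (4, 2, -5).
AP = (7, 11, -17), and AP × d = (-21, -33, -30).
|AP × d|² = 2430 and |d|² = 45, so the distance is √(2430/45) = √54 = 3√6.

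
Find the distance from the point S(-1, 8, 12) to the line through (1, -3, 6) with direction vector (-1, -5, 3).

3√14

Direction vector d = (-1, -5, 3).
AP = (-2, 11, 6); AP·d = -35, |AP|² = 161, |d|² = 35.
distance² = |AP|² − (AP·d)²/|d|² = 161 − 1225/35 = 126, so the distance is 3√14.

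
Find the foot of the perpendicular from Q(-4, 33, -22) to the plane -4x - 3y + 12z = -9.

The perpendicular from Q has direction n = (-4, -3, 12): r = (-4, 33, -22) + μ(-4, -3, 12).
Substitute into the plane: n·(Q + μn) = -9 gives -347 + 169μ = -9, so μ = 2.
Foot = (-4, 33, -22) + 2·(-4, -3, 12) = (-12, 27, 2).

(-12, 27, 2)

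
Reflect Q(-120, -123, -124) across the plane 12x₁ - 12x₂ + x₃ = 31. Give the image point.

(-1872/17, -2259/17, -2094/17)

With n = (12, -12, 1), the signed offset is (n·Q − 31)/|n|² = -119/289 = -7/17.
Q' = Q − 2t·n = (-120, -123, -124) − (-14/17)·(12, -12, 1) = (-1872/17, -2259/17, -2094/17).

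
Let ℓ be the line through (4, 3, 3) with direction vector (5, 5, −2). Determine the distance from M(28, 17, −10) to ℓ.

Direction vector d = (5, 5, −2).
AP = (24, 14, −13); AP·d = 216, |AP|² = 941, |d|² = 54.
distance² = |AP|² − (AP·d)²/|d|² = 941 − 46656/54 = 77, so the distance is √77.

√77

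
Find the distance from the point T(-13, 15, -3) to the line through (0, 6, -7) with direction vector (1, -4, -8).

Direction vector d = (1, -4, -8).
AP = (-13, 9, 4), and AP × d = (-56, -100, 43).
|AP × d|² = 14985 and |d|² = 81, so the distance is √(14985/81) = √185.

√185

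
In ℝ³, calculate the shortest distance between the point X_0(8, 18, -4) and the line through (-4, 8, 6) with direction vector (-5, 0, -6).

Direction vector d = (-5, 0, -6).
AP = (12, 10, -10), and AP × d = (-60, 122, 50).
|AP × d|² = 20984 and |d|² = 61, so the distance is √(20984/61) = √344 = 2√86.

2√86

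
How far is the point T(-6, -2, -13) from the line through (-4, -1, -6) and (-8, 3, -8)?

3√5

A direction vector is d = (-4, 4, -2).
AP = (-2, -1, -7); AP·d = 18, |AP|² = 54, |d|² = 36.
distance² = |AP|² − (AP·d)²/|d|² = 54 − 324/36 = 45, so the distance is 3√5.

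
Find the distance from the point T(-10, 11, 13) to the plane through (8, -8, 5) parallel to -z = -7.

8

Parallel planes share the normal n = (0, 0, -1); since (8, -8, 5) lies on the plane, its equation is -z = -5.
n = (0, 0, -1); n·P − (-5) = -8; |n| = 1; distance = 8/1 = 8.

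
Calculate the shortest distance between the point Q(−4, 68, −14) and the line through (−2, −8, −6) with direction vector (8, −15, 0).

Direction vector d = (8, −15, 0).
AP = (−2, 76, −8); AP·d = -1156, |AP|² = 5844, |d|² = 289.
distance² = |AP|² − (AP·d)²/|d|² = 5844 − 1336336/289 = 1220, so the distance is 2√305.

2√305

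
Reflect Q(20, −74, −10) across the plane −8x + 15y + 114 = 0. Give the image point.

(-44, 46, -10)

With n = (−8, 15, 0), the signed offset is (n·Q − (-114))/|n|² = -1156/289 = -4.
Q' = Q − 2t·n = (20, −74, −10) − (-8)·(−8, 15, 0) = (−44, 46, −10).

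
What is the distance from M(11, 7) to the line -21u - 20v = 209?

20

The normal to the line is n = (-21, -20) with |n| = 29.
|n·M − 209| = |-371 − 209| = 580, so the distance is 580/29 = 20.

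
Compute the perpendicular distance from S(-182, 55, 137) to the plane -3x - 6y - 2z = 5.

n = (-3, -6, -2); n·P − 5 = -63; |n| = 7; distance = 63/7 = 9.

9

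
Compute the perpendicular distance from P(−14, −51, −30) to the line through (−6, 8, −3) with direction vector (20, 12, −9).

Direction vector d = (20, 12, −9).
AP = (−8, −59, −27); AP·d = -625, |AP|² = 4274, |d|² = 625.
distance² = |AP|² − (AP·d)²/|d|² = 4274 − 390625/625 = 3649, so the distance is √3649.

√3649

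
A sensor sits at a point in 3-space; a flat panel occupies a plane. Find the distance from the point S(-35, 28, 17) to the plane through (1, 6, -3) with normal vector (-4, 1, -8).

2/3

The plane has equation n·(r − (1, 6, -3)) = 0, i.e. n·r = 26.
Then n·(-35, 28, 17) - 26 = 6.
|n| = √(16 + 1 + 64) = 9, so the distance is |6|/9 = 2/3.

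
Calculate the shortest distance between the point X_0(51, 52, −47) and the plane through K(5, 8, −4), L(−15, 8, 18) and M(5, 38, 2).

KL = (−20, 0, 22) and KM = (0, 30, 6), so a normal is n = KL × KM = (−660, 120, −600).
d = |(-660)·51 + 120·52 + (-600)·(-47) − 60| / √(435600 + 14400 + 360000) = |720| / 900 = 4/5.

4/5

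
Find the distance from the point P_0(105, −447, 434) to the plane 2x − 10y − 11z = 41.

9

d = |2·105 + (-10)·(-447) + (-11)·434 − 41| / √(4 + 100 + 121) = |-135| / 15 = 9.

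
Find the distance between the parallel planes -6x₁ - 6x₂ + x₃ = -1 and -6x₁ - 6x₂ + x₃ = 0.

Both planes have normal n = (-6, -6, 1), |n| = √73. Any point on the first plane is at distance |0 − (-1)|/|n| = 1/√73 = √73/73 from the second.

1/√73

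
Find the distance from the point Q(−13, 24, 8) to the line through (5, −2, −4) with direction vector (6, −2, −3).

6√10

Direction vector d = (6, −2, −3).
AP = (−18, 26, 12); AP·d = -196, |AP|² = 1144, |d|² = 49.
distance² = |AP|² − (AP·d)²/|d|² = 1144 − 38416/49 = 360, so the distance is 6√10.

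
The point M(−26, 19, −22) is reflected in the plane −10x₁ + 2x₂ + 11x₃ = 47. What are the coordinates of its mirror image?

With n = (−10, 2, 11), the signed offset is (n·M − 47)/|n|² = 9/225 = 1/25.
M' = M − 2t·n = (−26, 19, −22) − (2/25)·(−10, 2, 11) = (−126/5, 471/25, −572/25).

(-126/5, 471/25, -572/25)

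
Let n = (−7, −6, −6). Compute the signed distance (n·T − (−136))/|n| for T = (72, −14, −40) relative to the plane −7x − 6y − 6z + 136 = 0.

n·T − (-136) = -44.
|n| = 11, so the signed distance is -44/11 = -4.

-4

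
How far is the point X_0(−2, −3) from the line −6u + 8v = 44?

28/5

The normal to the line is n = (−6, 8) with |n| = 10.
|n·X_0 − 44| = |-12 − 44| = 56, so the distance is 56/10 = 28/5.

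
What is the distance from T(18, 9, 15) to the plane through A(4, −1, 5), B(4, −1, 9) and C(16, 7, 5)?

2/√13

AB = (0, 0, 4) and AC = (12, 8, 0), so a normal is n = AB × AC = (−32, 48, 0).
n = (−32, 48, 0); n·P − (-176) = 32; |n| = 16√13; distance = 32/(16√13) = 2/√13.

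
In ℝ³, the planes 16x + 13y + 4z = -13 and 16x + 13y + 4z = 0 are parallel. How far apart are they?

13/21

Both planes have normal n = (16, 13, 4), |n| = 21. Any point on the first plane is at distance |0 − (-13)|/|n| = 13/21 from the second.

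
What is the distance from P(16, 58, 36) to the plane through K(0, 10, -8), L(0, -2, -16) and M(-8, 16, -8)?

KL = (0, -12, -8) and KM = (-8, 6, 0), so a normal is n = KL × KM = (48, 64, -96).
Then n·(16, 58, 36) - 1408 = -384.
|n| = √(2304 + 4096 + 9216) = 16√61, so the distance is |-384|/(16√61) = 24√61/61.

24/√61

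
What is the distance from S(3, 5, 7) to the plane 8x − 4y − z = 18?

n = (8, −4, −1); n·P − 18 = -21; |n| = 9; distance = 21/9 = 7/3.

7/3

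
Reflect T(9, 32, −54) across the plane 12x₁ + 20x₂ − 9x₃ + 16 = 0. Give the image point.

n = (12, 20, −9), |n|² = 625, n·T − (-16) = 1250, so t = 1250/625 = 2.
Foot F = T − 2·n = (−15, −8, −36); the reflection is 2F − T = (−39, −48, −18).

(-39, -48, -18)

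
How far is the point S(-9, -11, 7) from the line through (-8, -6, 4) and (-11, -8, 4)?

A direction vector is d = (-3, -2, 0).
AP = (-1, -5, 3), and AP × d = (6, -9, -13).
|AP × d|² = 286 and |d|² = 13, so the distance is √(286/13) = √22.

√22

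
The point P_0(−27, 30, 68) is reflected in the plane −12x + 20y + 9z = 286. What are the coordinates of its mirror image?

With n = (−12, 20, 9), the signed offset is (n·P_0 − 286)/|n|² = 1250/625 = 2.
P_0' = P_0 − 2t·n = (−27, 30, 68) − 4·(−12, 20, 9) = (21, −50, 32).

(21, -50, 32)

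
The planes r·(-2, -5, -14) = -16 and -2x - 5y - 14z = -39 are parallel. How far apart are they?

With common normal n = (-2, -5, -14) (|n| = 15), the distance is |(-16) − (-39)|/|n| = 23/15.

23/15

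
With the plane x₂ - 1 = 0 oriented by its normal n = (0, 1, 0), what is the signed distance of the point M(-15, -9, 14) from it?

n·M − 1 = -10.
|n| = 1, so the signed distance is -10/1 = -10.

-10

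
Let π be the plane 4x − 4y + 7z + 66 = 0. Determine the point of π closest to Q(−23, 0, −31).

(-11, -12, -10)

The perpendicular from Q has direction n = (4, −4, 7): r = (−23, 0, −31) + μ(4, −4, 7).
Substitute into the plane: n·(Q + μn) = -66 gives -309 + 81μ = -66, so μ = 3.
Foot = (−23, 0, −31) + 3·(4, −4, 7) = (−11, −12, −10).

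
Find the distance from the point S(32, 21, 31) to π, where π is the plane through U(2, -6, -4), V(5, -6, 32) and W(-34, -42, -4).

UV = (3, 0, 36) and UW = (-36, -36, 0), so a normal is n = UV × UW = (1296, -1296, -108).
Then n·(32, 21, 31) - 10800 = 108.
|n| = √(1679616 + 1679616 + 11664) = 1836, so the distance is |108|/1836 = 1/17.

1/17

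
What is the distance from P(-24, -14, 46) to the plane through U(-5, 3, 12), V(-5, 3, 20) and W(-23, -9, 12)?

√13

UV = (0, 0, 8) and UW = (-18, -12, 0), so a normal is n = UV × UW = (96, -144, 0).
n = (96, -144, 0); n·P − (-912) = 624; |n| = 48√13; distance = 624/(48√13) = √13.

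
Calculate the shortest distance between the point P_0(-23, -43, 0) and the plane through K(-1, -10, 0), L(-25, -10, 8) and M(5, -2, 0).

11/13

KL = (-24, 0, 8) and KM = (6, 8, 0), so a normal is n = KL × KM = (-64, 48, -192).
Then n·(-23, -43, 0) - (-416) = -176.
|n| = √(4096 + 2304 + 36864) = 208, so the distance is |-176|/208 = 11/13.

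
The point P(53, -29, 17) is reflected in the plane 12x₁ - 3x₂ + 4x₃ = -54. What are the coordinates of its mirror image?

(-67, 1, -23)

n = (12, -3, 4), |n|² = 169, n·P − (-54) = 845, so t = 845/169 = 5.
Foot F = P − 5·n = (-7, -14, -3); the reflection is 2F − P = (-67, 1, -23).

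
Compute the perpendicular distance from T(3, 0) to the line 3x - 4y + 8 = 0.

The normal to the line is n = (3, -4) with |n| = 5.
|n·T − (-8)| = |9 − (-8)| = 17, so the distance is 17/5.

17/5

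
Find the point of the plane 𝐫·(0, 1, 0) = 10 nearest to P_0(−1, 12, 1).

The perpendicular from P_0 has direction n = (0, 1, 0): r = (−1, 12, 1) + μ(0, 1, 0).
Substitute into the plane: n·(P_0 + μn) = 10 gives 12 + 1μ = 10, so μ = -2.
Foot = (−1, 12, 1) + (-2)·(0, 1, 0) = (−1, 10, 1).

(-1, 10, 1)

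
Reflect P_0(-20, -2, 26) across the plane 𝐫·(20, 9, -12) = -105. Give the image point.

(20, 16, 2)

n = (20, 9, -12), |n|² = 625, n·P_0 − (-105) = -625, so t = -625/625 = -1.
Foot F = P_0 − (-1)·n = (0, 7, 14); the reflection is 2F − P_0 = (20, 16, 2).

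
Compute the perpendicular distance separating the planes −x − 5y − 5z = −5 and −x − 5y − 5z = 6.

11√51/51

With common normal n = (−1, −5, −5) (|n| = √51), the distance is |(-5) − 6|/|n| = 11/√51 = 11√51/51.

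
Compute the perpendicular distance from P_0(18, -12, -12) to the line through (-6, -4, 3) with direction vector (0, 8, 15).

24

Direction vector d = (0, 8, 15).
AP = (24, -8, -15), and AP × d = (0, -360, 192).
|AP × d|² = 166464 and |d|² = 289, so the distance is √(166464/289) = √576 = 24.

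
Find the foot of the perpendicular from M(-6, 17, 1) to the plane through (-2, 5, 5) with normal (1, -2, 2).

(-2, 9, 9)

n = (1, -2, 2), |n|² = 9, and n·M − (-2) = -36.
t = -36/9 = -4, so the foot is M − t·n = (-6, 17, 1) − (-4)·(1, -2, 2) = (-2, 9, 9).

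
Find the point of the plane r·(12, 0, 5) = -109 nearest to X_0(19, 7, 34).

(-17, 7, 19)

The perpendicular from X_0 has direction n = (12, 0, 5): r = (19, 7, 34) + λ(12, 0, 5).
Substitute into the plane: n·(X_0 + λn) = -109 gives 398 + 169λ = -109, so λ = -3.
Foot = (19, 7, 34) + (-3)·(12, 0, 5) = (-17, 7, 19).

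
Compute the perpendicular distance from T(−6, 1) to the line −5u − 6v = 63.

39√61/61

d = |(-5)·(-6) + (-6)·1 − 63| / √(25 + 36) = |-39|/√61 = 39√61/61.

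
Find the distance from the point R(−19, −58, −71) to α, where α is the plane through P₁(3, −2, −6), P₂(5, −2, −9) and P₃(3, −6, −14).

P₁P₂ = (2, 0, −3) and P₁P₃ = (0, −4, −8), so a normal is n = P₁P₂ × P₁P₃ = (−12, 16, −8).
Then n·(−19, −58, −71) − (−20) = −112.
|n| = √(144 + 256 + 64) = 4√29, so the distance is |-112|/(4√29) = 28√29/29.

28√29/29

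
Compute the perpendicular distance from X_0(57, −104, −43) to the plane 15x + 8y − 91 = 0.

4

n = (15, 8, 0); n·P − 91 = -68; |n| = 17; distance = 68/17 = 4.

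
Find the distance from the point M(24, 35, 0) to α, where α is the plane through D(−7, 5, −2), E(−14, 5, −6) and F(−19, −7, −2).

10/9

DE = (−7, 0, −4) and DF = (−12, −12, 0), so a normal is n = DE × DF = (−48, 48, 84).
Then n·(24, 35, 0) − 408 = 120.
|n| = √(2304 + 2304 + 7056) = 108, so the distance is |120|/108 = 10/9.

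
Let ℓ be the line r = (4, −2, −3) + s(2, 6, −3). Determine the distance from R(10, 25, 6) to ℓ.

Direction vector d = (2, 6, −3).
AP = (6, 27, 9); AP·d = 147, |AP|² = 846, |d|² = 49.
distance² = |AP|² − (AP·d)²/|d|² = 846 − 21609/49 = 405, so the distance is 9√5.

9√5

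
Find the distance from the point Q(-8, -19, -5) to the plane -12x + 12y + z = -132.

5/17

Normal vector n = (-12, 12, 1), and n·(-8, -19, -5) - (-132) = -5.
|n| = √(144 + 144 + 1) = 17, so the distance is |-5|/17 = 5/17.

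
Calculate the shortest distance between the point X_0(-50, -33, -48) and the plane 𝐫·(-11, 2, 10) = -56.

4

d = |(-11)·(-50) + 2·(-33) + 10·(-48) − (-56)| / √(121 + 4 + 100) = |60| / 15 = 4.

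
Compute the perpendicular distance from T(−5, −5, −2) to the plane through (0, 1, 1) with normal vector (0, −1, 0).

6

The plane has equation n·(r − (0, 1, 1)) = 0, i.e. n·r = -1.
d = |(-1)·(-5) − (-1)| / √(0 + 1 + 0) = |6| / 1 = 6.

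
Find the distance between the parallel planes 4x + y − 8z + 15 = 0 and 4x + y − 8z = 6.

With common normal n = (4, 1, −8) (|n| = 9), the distance is |(-15) − 6|/|n| = 21/9 = 7/3.

7/3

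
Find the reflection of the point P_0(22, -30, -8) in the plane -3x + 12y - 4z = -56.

(10, 18, -24)

n = (-3, 12, -4), |n|² = 169, n·P_0 − (-56) = -338, so t = -338/169 = -2.
Foot F = P_0 − (-2)·n = (16, -6, -16); the reflection is 2F − P_0 = (10, 18, -24).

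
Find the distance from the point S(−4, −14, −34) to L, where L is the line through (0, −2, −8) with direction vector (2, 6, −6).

2√190

Direction vector d = (2, 6, −6).
AP = (−4, −12, −26); AP·d = 76, |AP|² = 836, |d|² = 76.
distance² = |AP|² − (AP·d)²/|d|² = 836 − 5776/76 = 760, so the distance is 2√190.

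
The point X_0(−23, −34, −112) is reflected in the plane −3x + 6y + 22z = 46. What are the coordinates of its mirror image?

n = (−3, 6, 22), |n|² = 529, n·X_0 − 46 = -2645, so t = -2645/529 = -5.
Foot F = X_0 − (-5)·n = (−38, −4, −2); the reflection is 2F − X_0 = (−53, 26, 108).

(-53, 26, 108)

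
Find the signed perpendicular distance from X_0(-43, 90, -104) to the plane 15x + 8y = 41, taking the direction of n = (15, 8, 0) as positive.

n·X_0 − 41 = 34.
|n| = 17, so the signed distance is 34/17 = 2.

2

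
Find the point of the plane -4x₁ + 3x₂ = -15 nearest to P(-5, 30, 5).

The perpendicular from P has direction n = (-4, 3, 0): r = (-5, 30, 5) + λ(-4, 3, 0).
Substitute into the plane: n·(P + λn) = -15 gives 110 + 25λ = -15, so λ = -5.
Foot = (-5, 30, 5) + (-5)·(-4, 3, 0) = (15, 15, 5).

(15, 15, 5)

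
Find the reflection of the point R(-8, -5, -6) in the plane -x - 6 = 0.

With n = (-1, 0, 0), the signed offset is (n·R − 6)/|n|² = 2/1 = 2.
R' = R − 2t·n = (-8, -5, -6) − 4·(-1, 0, 0) = (-4, -5, -6).

(-4, -5, -6)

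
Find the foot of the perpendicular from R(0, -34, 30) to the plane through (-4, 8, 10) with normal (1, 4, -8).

n = (1, 4, -8), |n|² = 81, and n·R − (-52) = -324.
t = -324/81 = -4, so the foot is R − t·n = (0, -34, 30) − (-4)·(1, 4, -8) = (4, -18, -2).

(4, -18, -2)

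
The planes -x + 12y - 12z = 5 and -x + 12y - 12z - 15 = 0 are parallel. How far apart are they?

Both planes have normal n = (-1, 12, -12), |n| = 17. Any point on the first plane is at distance |15 − 5|/|n| = 10/17 from the second.

10/17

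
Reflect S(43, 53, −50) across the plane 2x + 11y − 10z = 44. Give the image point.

(23, -57, 50)

n = (2, 11, −10), |n|² = 225, n·S − 44 = 1125, so t = 1125/225 = 5.
Foot F = S − 5·n = (33, −2, 0); the reflection is 2F − S = (23, −57, 50).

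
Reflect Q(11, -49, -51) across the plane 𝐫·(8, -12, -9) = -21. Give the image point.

(-53, 47, 21)

With n = (8, -12, -9), the signed offset is (n·Q − (-21))/|n|² = 1156/289 = 4.
Q' = Q − 2t·n = (11, -49, -51) − 8·(8, -12, -9) = (-53, 47, 21).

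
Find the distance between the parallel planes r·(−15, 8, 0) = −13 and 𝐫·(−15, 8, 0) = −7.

With common normal n = (−15, 8, 0) (|n| = 17), the distance is |(-13) − (-7)|/|n| = 6/17.

6/17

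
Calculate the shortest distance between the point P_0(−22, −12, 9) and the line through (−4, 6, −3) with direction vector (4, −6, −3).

Direction vector d = (4, −6, −3).
AP = (−18, −18, 12), and AP × d = (126, −6, 180).
|AP × d|² = 48312 and |d|² = 61, so the distance is √(48312/61) = √792 = 6√22.

6√22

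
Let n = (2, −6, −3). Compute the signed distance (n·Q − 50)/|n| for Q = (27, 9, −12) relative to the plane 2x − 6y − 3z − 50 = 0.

-2

n·Q − 50 = -14.
|n| = 7, so the signed distance is -14/7 = -2.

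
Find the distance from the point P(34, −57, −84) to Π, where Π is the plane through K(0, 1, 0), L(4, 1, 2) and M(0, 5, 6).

2√14

KL = (4, 0, 2) and KM = (0, 4, 6), so a normal is n = KL × KM = (−8, −24, 16).
n = (−8, −24, 16); n·P − (-24) = -224; |n| = 8√14; distance = 224/(8√14) = 2√14.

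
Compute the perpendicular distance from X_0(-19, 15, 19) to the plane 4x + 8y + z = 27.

d = |4·(-19) + 8·15 + 1·19 − 27| / √(16 + 64 + 1) = |36| / 9 = 4.

4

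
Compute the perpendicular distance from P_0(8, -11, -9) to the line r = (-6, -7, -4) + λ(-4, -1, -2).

Direction vector d = (-4, -1, -2).
AP = (14, -4, -5), and AP × d = (3, 48, -30).
|AP × d|² = 3213 and |d|² = 21, so the distance is √(3213/21) = √153 = 3√17.

3√17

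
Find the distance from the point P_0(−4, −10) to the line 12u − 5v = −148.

The normal to the line is n = (12, −5) with |n| = 13.
|n·P_0 − (-148)| = |2 − (-148)| = 150, so the distance is 150/13.

150/13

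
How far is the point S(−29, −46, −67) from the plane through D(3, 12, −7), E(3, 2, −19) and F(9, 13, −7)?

16/√62

DE = (0, −10, −12) and DF = (6, 1, 0), so a normal is n = DE × DF = (12, −72, 60).
Then n·(−29, −46, −67) − (−1248) = 192.
|n| = √(144 + 5184 + 3600) = 12√62, so the distance is |192|/(12√62) = 16/√62.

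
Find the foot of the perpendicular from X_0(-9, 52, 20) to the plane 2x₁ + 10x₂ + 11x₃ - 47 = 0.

(-15, 22, -13)

n = (2, 10, 11), |n|² = 225, and n·X_0 − 47 = 675.
t = 675/225 = 3, so the foot is X_0 − t·n = (-9, 52, 20) − 3·(2, 10, 11) = (-15, 22, -13).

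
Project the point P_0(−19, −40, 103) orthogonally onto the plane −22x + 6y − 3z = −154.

The perpendicular from P_0 has direction n = (−22, 6, −3): r = (−19, −40, 103) + λ(−22, 6, −3).
Substitute into the plane: n·(P_0 + λn) = -154 gives -131 + 529λ = -154, so λ = -1/23.
Foot = (−19, −40, 103) + (-1/23)·(−22, 6, −3) = (−415/23, −926/23, 2372/23).

(-415/23, -926/23, 2372/23)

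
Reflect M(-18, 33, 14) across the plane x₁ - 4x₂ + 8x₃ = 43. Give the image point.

n = (1, -4, 8), |n|² = 81, n·M − 43 = -81, so t = -81/81 = -1.
Foot F = M − (-1)·n = (-17, 29, 22); the reflection is 2F − M = (-16, 25, 30).

(-16, 25, 30)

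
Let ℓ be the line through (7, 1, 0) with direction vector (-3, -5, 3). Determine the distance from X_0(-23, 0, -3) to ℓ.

3√82

Direction vector d = (-3, -5, 3).
AP = (-30, -1, -3); AP·d = 86, |AP|² = 910, |d|² = 43.
distance² = |AP|² − (AP·d)²/|d|² = 910 − 7396/43 = 738, so the distance is 3√82.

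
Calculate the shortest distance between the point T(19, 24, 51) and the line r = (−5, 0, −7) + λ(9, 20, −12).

2√1129

Direction vector d = (9, 20, −12).
AP = (24, 24, 58); AP·d = 0, |AP|² = 4516, |d|² = 625.
distance² = |AP|² − (AP·d)²/|d|² = 4516 − 0/625 = 4516, so the distance is 2√1129.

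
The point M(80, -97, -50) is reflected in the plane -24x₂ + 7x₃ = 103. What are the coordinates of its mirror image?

With n = (0, -24, 7), the signed offset is (n·M − 103)/|n|² = 1875/625 = 3.
M' = M − 2t·n = (80, -97, -50) − 6·(0, -24, 7) = (80, 47, -92).

(80, 47, -92)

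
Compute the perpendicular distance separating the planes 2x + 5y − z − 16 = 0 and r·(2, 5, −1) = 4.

2√30/5

Both planes have normal n = (2, 5, −1), |n| = √30. Any point on the first plane is at distance |4 − 16|/|n| = 12/√30 from the second.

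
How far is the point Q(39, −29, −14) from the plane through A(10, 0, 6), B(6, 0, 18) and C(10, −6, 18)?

AB = (−4, 0, 12) and AC = (0, −6, 12), so a normal is n = AB × AC = (72, 48, 24).
Then n·(39, −29, −14) − 864 = 216.
|n| = √(5184 + 2304 + 576) = 24√14, so the distance is |216|/(24√14) = 9√14/14.

9√14/14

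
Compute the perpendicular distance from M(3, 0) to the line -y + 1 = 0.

1

d = |0·3 + (-1)·0 − (-1)| / √(0 + 1) = |1|/1 = 1.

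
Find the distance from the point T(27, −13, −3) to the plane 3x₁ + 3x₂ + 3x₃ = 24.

√3

Normal vector n = (3, 3, 3), and n·(27, −13, −3) − 24 = 9.
|n| = √(9 + 9 + 9) = 3√3, so the distance is |9|/(3√3) = √3.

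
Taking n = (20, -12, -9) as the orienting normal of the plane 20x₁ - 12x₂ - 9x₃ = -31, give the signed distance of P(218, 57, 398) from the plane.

n·P − (-31) = 125.
|n| = 25, so the signed distance is 125/25 = 5.

5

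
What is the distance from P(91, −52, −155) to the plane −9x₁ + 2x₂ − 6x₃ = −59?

n = (−9, 2, −6); n·P − (-59) = 66; |n| = 11; distance = 66/11 = 6.

6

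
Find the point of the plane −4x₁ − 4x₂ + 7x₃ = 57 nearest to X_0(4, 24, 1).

The perpendicular from X_0 has direction n = (−4, −4, 7): r = (4, 24, 1) + μ(−4, −4, 7).
Substitute into the plane: n·(X_0 + μn) = 57 gives -105 + 81μ = 57, so μ = 2.
Foot = (4, 24, 1) + 2·(−4, −4, 7) = (−4, 16, 15).

(-4, 16, 15)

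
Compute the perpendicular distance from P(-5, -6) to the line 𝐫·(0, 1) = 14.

20

The normal to the line is n = (0, 1) with |n| = 1.
|n·P − 14| = |-6 − 14| = 20, so the distance is 20/1 = 20.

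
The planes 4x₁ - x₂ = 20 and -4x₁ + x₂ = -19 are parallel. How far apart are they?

1/√17

Divide the second equation by -1 to match normals: 4x₁ - x₂ = 19.
With common normal n = (4, -1, 0) (|n| = √17), the distance is |20 − 19|/|n| = 1/√17.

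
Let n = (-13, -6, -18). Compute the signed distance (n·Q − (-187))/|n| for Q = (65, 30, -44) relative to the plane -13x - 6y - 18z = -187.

-2

n·Q − (-187) = -46.
|n| = 23, so the signed distance is -46/23 = -2.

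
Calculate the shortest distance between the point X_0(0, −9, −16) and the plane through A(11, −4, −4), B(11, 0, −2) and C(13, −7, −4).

AB = (0, 4, 2) and AC = (2, −3, 0), so a normal is n = AB × AC = (6, 4, −8).
n = (6, 4, −8); n·P − 82 = 10; |n| = 2√29; distance = 10/(2√29) = 5√29/29.

5/√29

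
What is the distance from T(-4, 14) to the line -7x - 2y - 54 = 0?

d = |(-7)·(-4) + (-2)·14 − 54| / √(49 + 4) = |-54|/√53 = 54/√53.

54√53/53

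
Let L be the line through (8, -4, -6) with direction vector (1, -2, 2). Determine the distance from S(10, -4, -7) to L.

√5

Direction vector d = (1, -2, 2).
AP = (2, 0, -1); AP·d = 0, |AP|² = 5, |d|² = 9.
distance² = |AP|² − (AP·d)²/|d|² = 5 − 0/9 = 5, so the distance is √5.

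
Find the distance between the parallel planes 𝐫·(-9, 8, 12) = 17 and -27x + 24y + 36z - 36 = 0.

Divide the second equation by 3 to match normals: -9x + 8y + 12z = 12.
Both planes have normal n = (-9, 8, 12), |n| = 17. Any point on the first plane is at distance |12 − 17|/|n| = 5/17 from the second.

5/17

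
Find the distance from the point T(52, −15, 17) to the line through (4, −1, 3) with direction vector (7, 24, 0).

Direction vector d = (7, 24, 0).
AP = (48, −14, 14), and AP × d = (−336, 98, 1250).
|AP × d|² = 1685000 and |d|² = 625, so the distance is √(1685000/625) = √2696 = 2√674.

2√674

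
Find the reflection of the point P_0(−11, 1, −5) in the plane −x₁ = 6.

With n = (−1, 0, 0), the signed offset is (n·P_0 − 6)/|n|² = 5/1 = 5.
P_0' = P_0 − 2t·n = (−11, 1, −5) − 10·(−1, 0, 0) = (−1, 1, −5).

(-1, 1, -5)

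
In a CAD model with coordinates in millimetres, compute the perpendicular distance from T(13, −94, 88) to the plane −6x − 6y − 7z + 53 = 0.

Normal vector n = (−6, −6, −7), and n·(13, −94, 88) − (−53) = −77.
|n| = √(36 + 36 + 49) = 11, so the distance is |-77|/11 = 7.

7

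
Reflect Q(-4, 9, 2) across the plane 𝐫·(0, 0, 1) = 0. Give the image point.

n = (0, 0, 1), |n|² = 1, n·Q − 0 = 2, so t = 2/1 = 2.
Foot F = Q − 2·n = (-4, 9, 0); the reflection is 2F − Q = (-4, 9, -2).

(-4, 9, -2)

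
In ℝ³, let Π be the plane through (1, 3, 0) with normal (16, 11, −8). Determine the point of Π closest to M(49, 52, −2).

(1, 19, 22)

The perpendicular from M has direction n = (16, 11, −8): r = (49, 52, −2) + λ(16, 11, −8).
Substitute into the plane: n·(M + λn) = 49 gives 1372 + 441λ = 49, so λ = -3.
Foot = (49, 52, −2) + (-3)·(16, 11, −8) = (1, 19, 22).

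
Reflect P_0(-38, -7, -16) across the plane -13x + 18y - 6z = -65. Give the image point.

With n = (-13, 18, -6), the signed offset is (n·P_0 − (-65))/|n|² = 529/529 = 1.
P_0' = P_0 − 2t·n = (-38, -7, -16) − 2·(-13, 18, -6) = (-12, -43, -4).

(-12, -43, -4)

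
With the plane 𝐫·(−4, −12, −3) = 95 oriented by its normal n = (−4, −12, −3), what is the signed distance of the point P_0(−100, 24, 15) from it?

n·P_0 − 95 = -28.
|n| = 13, so the signed distance is -28/13.

-28/13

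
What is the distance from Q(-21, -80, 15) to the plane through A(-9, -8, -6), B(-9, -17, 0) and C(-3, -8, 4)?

21√38/38

AB = (0, -9, 6) and AC = (6, 0, 10), so a normal is n = AB × AC = (-90, 36, 54).
n = (-90, 36, 54); n·P − 198 = -378; |n| = 18√38; distance = 378/(18√38) = 21/√38.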